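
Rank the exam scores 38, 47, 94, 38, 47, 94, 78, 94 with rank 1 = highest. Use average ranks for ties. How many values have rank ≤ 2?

3

Sorted (descending): 94, 94, 94, 78, 47, 47, 38, 38
The 3 values of 94 occupy positions 1–3 → average rank 2.
The 2 values of 47 occupy positions 5–6 → average rank (5+6)/2 = 5.5.
The 2 values of 38 occupy positions 7–8 → average rank (7+8)/2 = 7.5.
Ranks ≤ 2: {2, 2, 2} → 3 values.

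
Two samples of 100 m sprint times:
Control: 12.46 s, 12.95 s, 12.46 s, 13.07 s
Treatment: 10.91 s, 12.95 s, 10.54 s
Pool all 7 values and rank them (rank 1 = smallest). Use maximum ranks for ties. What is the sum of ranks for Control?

Sorted (ascending): 10.54, 10.91, 12.46, 12.46, 12.95, 12.95, 13.07
The 2 values of 12.46 occupy positions 3–4 → each gets rank 4.
The 2 values of 12.95 occupy positions 5–6 → each gets rank 6.
Control values → pooled ranks: 12.46→4, 12.95→6, 12.46→4, 13.07→7
Rank sum = 4 + 6 + 4 + 7 = 21

21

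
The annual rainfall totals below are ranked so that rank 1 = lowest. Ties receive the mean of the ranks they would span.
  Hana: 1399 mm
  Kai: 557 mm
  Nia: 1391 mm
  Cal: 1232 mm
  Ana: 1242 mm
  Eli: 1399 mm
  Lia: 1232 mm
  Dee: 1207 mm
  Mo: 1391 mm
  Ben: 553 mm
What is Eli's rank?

Sorted (ascending): 553, 557, 1207, 1232, 1232, 1242, 1391, 1391, 1399, 1399
The 2 values of 1232 occupy positions 4–5 → average rank (4+5)/2 = 4.5.
The 2 values of 1391 occupy positions 7–8 → average rank (7+8)/2 = 7.5.
The 2 values of 1399 occupy positions 9–10 → average rank (9+10)/2 = 9.5.
Eli has value 1399 mm → rank 9.5.

9.5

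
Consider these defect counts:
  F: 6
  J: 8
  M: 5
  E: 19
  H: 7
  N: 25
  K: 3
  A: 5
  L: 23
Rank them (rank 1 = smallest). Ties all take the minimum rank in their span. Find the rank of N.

Sorted (ascending): 3, 5, 5, 6, 7, 8, 19, 23, 25
The 2 values of 5 occupy positions 2–3 → each gets rank 2.
N has value 25 → rank 9.

9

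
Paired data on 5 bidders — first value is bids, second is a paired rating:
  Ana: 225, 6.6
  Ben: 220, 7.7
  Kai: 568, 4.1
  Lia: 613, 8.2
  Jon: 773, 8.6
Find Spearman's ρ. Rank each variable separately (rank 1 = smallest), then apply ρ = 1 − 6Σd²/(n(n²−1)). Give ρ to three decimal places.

Ranks of variable 1: 2, 1, 3, 4, 5
Ranks of variable 2: 2, 3, 1, 4, 5
d = r₁ − r₂: 0, -2, 2, 0, 0
d²: 0, 4, 4, 0, 0; Σd² = 8
ρ = 1 − 6·8/(5·24) = 1 − 48/120 = 0.600

0.600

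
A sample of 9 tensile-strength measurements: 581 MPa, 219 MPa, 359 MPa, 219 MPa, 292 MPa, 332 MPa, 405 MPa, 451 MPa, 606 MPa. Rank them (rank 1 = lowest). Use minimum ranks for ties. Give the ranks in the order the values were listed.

8, 1, 5, 1, 3, 4, 6, 7, 9

Sorted (ascending): 219, 219, 292, 332, 359, 405, 451, 581, 606
The 2 values of 219 occupy positions 1–2 → each gets rank 1.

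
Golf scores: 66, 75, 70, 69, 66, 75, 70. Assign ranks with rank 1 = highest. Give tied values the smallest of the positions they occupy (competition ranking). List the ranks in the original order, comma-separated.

Sorted (descending): 75, 75, 70, 70, 69, 66, 66
The 2 values of 75 occupy positions 1–2 → each gets rank 1.
The 2 values of 70 occupy positions 3–4 → each gets rank 3.
The 2 values of 66 occupy positions 6–7 → each gets rank 6.

6, 1, 3, 5, 6, 1, 3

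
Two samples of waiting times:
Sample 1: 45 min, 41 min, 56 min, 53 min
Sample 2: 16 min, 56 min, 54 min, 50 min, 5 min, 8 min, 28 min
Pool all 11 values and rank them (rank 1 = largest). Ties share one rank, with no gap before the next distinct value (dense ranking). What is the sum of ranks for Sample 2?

Sorted (descending): 56, 56, 54, 53, 50, 45, 41, 28, 16, 8, 5
The 2 values of 56 share dense rank 1.
Remaining distinct values take the next consecutive integers.
Sample 2 values → pooled ranks: 16→8, 56→1, 54→2, 50→4, 5→10, 8→9, 28→7
Rank sum = 8 + 1 + 2 + 4 + 10 + 9 + 7 = 41

41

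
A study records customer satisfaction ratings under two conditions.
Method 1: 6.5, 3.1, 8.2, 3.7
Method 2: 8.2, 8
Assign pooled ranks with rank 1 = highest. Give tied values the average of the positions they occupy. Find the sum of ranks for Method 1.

16.5

Sorted (descending): 8.2, 8.2, 8, 6.5, 3.7, 3.1
The 2 values of 8.2 occupy positions 1–2 → average rank (1+2)/2 = 1.5.
Method 1 values → pooled ranks: 6.5→4, 3.1→6, 8.2→1.5, 3.7→5
Rank sum = 4 + 6 + 1.5 + 5 = 16.5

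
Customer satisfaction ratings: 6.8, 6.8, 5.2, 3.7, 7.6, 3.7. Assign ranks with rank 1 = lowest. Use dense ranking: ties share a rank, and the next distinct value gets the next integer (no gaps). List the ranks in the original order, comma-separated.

3, 3, 2, 1, 4, 1

Sorted (ascending): 3.7, 3.7, 5.2, 6.8, 6.8, 7.6
The 2 values of 3.7 share dense rank 1.
The 2 values of 6.8 share dense rank 3.
Remaining distinct values take the next consecutive integers.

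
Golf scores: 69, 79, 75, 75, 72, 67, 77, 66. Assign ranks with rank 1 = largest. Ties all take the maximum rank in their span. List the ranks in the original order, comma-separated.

6, 1, 4, 4, 5, 7, 2, 8

Sorted (descending): 79, 77, 75, 75, 72, 69, 67, 66
The 2 values of 75 occupy positions 3–4 → each gets rank 4.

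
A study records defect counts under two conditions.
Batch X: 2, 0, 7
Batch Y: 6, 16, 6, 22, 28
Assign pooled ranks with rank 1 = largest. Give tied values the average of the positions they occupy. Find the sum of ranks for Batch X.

Sorted (descending): 28, 22, 16, 7, 6, 6, 2, 0
The 2 values of 6 occupy positions 5–6 → average rank (5+6)/2 = 5.5.
Batch X values → pooled ranks: 2→7, 0→8, 7→4
Rank sum = 7 + 8 + 4 = 19

19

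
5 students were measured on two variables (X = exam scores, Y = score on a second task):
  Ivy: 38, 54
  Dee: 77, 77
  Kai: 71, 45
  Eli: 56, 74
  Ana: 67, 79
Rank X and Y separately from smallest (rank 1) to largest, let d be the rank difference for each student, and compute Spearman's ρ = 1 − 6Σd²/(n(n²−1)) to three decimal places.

Ranks of variable 1: 1, 5, 4, 2, 3
Ranks of variable 2: 2, 4, 1, 3, 5
d = r₁ − r₂: -1, 1, 3, -1, -2
d²: 1, 1, 9, 1, 4; Σd² = 16
ρ = 1 − 6·16/(5·24) = 1 − 96/120 = 0.200

0.200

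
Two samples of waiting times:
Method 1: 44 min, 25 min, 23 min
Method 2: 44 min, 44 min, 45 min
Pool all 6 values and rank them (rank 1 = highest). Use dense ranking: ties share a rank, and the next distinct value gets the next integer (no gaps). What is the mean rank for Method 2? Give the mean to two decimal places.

Sorted (descending): 45, 44, 44, 44, 25, 23
The 3 values of 44 share dense rank 2.
Remaining distinct values take the next consecutive integers.
Method 2 values → pooled ranks: 44→2, 44→2, 45→1
Mean rank = (2 + 2 + 1) / 3 = 1.67

1.67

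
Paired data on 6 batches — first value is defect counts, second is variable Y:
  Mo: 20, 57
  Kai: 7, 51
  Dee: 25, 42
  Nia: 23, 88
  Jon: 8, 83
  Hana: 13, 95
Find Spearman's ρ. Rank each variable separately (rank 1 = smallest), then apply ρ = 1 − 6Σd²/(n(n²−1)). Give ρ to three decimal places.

Ranks of variable 1: 4, 1, 6, 5, 2, 3
Ranks of variable 2: 3, 2, 1, 5, 4, 6
d = r₁ − r₂: 1, -1, 5, 0, -2, -3
d²: 1, 1, 25, 0, 4, 9; Σd² = 40
ρ = 1 − 6·40/(6·35) = 1 − 240/210 = -0.143

-0.143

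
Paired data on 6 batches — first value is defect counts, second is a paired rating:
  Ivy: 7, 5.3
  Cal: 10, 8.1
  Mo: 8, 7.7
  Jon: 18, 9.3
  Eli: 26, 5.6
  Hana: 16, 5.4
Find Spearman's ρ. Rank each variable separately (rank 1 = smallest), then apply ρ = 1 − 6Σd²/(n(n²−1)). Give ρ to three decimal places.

0.371

Ranks of variable 1: 1, 3, 2, 5, 6, 4
Ranks of variable 2: 1, 5, 4, 6, 3, 2
d = r₁ − r₂: 0, -2, -2, -1, 3, 2
d²: 0, 4, 4, 1, 9, 4; Σd² = 22
ρ = 1 − 6·22/(6·35) = 1 − 132/210 = 0.371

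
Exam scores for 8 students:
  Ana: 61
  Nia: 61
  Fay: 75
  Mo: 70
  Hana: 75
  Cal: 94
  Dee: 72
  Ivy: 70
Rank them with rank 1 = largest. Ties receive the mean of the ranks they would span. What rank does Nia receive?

Sorted (descending): 94, 75, 75, 72, 70, 70, 61, 61
The 2 values of 75 occupy positions 2–3 → average rank (2+3)/2 = 2.5.
The 2 values of 70 occupy positions 5–6 → average rank (5+6)/2 = 5.5.
The 2 values of 61 occupy positions 7–8 → average rank (7+8)/2 = 7.5.
Nia has value 61 → rank 7.5.

7.5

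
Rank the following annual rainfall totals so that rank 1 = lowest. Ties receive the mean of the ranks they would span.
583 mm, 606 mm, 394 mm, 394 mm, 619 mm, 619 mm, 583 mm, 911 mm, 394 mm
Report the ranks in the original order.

Sorted (ascending): 394, 394, 394, 583, 583, 606, 619, 619, 911
The 3 values of 394 occupy positions 1–3 → average rank 2.
The 2 values of 583 occupy positions 4–5 → average rank (4+5)/2 = 4.5.
The 2 values of 619 occupy positions 7–8 → average rank (7+8)/2 = 7.5.

4.5, 6, 2, 2, 7.5, 7.5, 4.5, 9, 2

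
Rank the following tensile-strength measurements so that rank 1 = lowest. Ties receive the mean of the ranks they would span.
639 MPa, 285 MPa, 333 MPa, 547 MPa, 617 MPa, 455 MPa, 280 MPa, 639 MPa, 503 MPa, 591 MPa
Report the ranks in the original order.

Sorted (ascending): 280, 285, 333, 455, 503, 547, 591, 617, 639, 639
The 2 values of 639 occupy positions 9–10 → average rank (9+10)/2 = 9.5.

9.5, 2, 3, 6, 8, 4, 1, 9.5, 5, 7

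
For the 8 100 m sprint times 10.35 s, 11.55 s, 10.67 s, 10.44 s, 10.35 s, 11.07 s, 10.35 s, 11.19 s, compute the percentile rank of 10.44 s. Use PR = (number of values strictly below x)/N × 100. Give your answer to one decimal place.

37.5

N = 8.
Strictly below 10.44: 3. Equal to 10.44: 1.
PR = 3/8 × 100 = 37.5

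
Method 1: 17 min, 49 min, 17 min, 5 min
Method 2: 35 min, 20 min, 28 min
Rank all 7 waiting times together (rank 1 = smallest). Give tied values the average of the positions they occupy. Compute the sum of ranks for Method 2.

Sorted (ascending): 5, 17, 17, 20, 28, 35, 49
The 2 values of 17 occupy positions 2–3 → average rank (2+3)/2 = 2.5.
Method 2 values → pooled ranks: 35→6, 20→4, 28→5
Rank sum = 6 + 4 + 5 = 15

15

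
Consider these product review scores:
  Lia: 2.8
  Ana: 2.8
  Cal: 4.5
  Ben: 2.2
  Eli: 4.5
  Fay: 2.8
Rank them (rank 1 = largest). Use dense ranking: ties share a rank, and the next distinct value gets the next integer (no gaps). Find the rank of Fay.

2

Sorted (descending): 4.5, 4.5, 2.8, 2.8, 2.8, 2.2
The 2 values of 4.5 share dense rank 1.
The 3 values of 2.8 share dense rank 2.
Remaining distinct values take the next consecutive integers.
Fay has value 2.8 → rank 2.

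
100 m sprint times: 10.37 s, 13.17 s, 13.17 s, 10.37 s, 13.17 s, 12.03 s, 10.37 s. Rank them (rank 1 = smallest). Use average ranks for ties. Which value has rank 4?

12.03

Sorted (ascending): 10.37, 10.37, 10.37, 12.03, 13.17, 13.17, 13.17
The 3 values of 10.37 occupy positions 1–3 → average rank 2.
The 3 values of 13.17 occupy positions 5–7 → average rank 6.
Rank 4 → value 12.03.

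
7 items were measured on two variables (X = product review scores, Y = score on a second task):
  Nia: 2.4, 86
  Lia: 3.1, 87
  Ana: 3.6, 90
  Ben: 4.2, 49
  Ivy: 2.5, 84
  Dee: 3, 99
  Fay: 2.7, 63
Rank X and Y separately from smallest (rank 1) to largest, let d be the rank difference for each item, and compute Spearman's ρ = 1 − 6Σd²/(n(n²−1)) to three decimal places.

Ranks of variable 1: 1, 5, 6, 7, 2, 4, 3
Ranks of variable 2: 4, 5, 6, 1, 3, 7, 2
d = r₁ − r₂: -3, 0, 0, 6, -1, -3, 1
d²: 9, 0, 0, 36, 1, 9, 1; Σd² = 56
ρ = 1 − 6·56/(7·48) = 1 − 336/336 = 0.000

0.000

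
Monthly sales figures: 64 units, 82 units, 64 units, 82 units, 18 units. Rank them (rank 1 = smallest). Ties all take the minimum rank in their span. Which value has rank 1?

Sorted (ascending): 18, 64, 64, 82, 82
The 2 values of 64 occupy positions 2–3 → each gets rank 2.
The 2 values of 82 occupy positions 4–5 → each gets rank 4.
Rank 1 → value 18.

18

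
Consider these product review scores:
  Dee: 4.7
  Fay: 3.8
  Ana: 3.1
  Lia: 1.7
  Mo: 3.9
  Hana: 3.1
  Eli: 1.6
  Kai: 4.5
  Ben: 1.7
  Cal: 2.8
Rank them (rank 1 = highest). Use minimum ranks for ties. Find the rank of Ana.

5

Sorted (descending): 4.7, 4.5, 3.9, 3.8, 3.1, 3.1, 2.8, 1.7, 1.7, 1.6
The 2 values of 3.1 occupy positions 5–6 → each gets rank 5.
The 2 values of 1.7 occupy positions 8–9 → each gets rank 8.
Ana has value 3.1 → rank 5.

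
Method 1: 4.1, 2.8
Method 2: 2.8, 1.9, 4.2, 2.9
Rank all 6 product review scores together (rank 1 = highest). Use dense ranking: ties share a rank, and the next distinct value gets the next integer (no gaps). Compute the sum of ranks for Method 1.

6

Sorted (descending): 4.2, 4.1, 2.9, 2.8, 2.8, 1.9
The 2 values of 2.8 share dense rank 4.
Remaining distinct values take the next consecutive integers.
Method 1 values → pooled ranks: 4.1→2, 2.8→4
Rank sum = 2 + 4 = 6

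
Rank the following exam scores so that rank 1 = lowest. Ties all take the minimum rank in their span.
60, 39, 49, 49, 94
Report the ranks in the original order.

4, 1, 2, 2, 5

Sorted (ascending): 39, 49, 49, 60, 94
The 2 values of 49 occupy positions 2–3 → each gets rank 2.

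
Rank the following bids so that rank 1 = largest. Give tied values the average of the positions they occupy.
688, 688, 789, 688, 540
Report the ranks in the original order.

Sorted (descending): 789, 688, 688, 688, 540
The 3 values of 688 occupy positions 2–4 → average rank 3.

3, 3, 1, 3, 5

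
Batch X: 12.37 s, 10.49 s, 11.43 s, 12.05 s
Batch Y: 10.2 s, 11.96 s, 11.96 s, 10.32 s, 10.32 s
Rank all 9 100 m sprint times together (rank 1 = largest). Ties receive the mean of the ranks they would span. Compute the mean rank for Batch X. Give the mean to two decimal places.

3.50

Sorted (descending): 12.37, 12.05, 11.96, 11.96, 11.43, 10.49, 10.32, 10.32, 10.2
The 2 values of 11.96 occupy positions 3–4 → average rank (3+4)/2 = 3.5.
The 2 values of 10.32 occupy positions 7–8 → average rank (7+8)/2 = 7.5.
Batch X values → pooled ranks: 12.37→1, 10.49→6, 11.43→5, 12.05→2
Mean rank = (1 + 6 + 5 + 2) / 4 = 3.50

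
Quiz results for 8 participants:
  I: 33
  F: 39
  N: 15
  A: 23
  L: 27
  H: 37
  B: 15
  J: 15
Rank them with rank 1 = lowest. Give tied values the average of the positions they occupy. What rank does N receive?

Sorted (ascending): 15, 15, 15, 23, 27, 33, 37, 39
The 3 values of 15 occupy positions 1–3 → average rank 2.
N has value 15 → rank 2.

2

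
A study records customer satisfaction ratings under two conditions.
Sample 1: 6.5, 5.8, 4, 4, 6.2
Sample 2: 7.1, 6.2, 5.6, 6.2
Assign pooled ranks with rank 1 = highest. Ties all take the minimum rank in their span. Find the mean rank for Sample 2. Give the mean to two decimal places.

3.50

Sorted (descending): 7.1, 6.5, 6.2, 6.2, 6.2, 5.8, 5.6, 4, 4
The 3 values of 6.2 occupy positions 3–5 → each gets rank 3.
The 2 values of 4 occupy positions 8–9 → each gets rank 8.
Sample 2 values → pooled ranks: 7.1→1, 6.2→3, 5.6→7, 6.2→3
Mean rank = (1 + 3 + 7 + 3) / 4 = 3.50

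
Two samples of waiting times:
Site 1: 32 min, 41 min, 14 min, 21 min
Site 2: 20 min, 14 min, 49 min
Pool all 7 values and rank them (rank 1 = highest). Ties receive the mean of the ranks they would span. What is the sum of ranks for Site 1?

15.5

Sorted (descending): 49, 41, 32, 21, 20, 14, 14
The 2 values of 14 occupy positions 6–7 → average rank (6+7)/2 = 6.5.
Site 1 values → pooled ranks: 32→3, 41→2, 14→6.5, 21→4
Rank sum = 3 + 2 + 6.5 + 4 = 15.5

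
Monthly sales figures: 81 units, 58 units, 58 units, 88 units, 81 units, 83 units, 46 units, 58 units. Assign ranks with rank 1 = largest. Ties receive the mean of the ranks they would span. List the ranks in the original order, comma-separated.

3.5, 6, 6, 1, 3.5, 2, 8, 6

Sorted (descending): 88, 83, 81, 81, 58, 58, 58, 46
The 2 values of 81 occupy positions 3–4 → average rank (3+4)/2 = 3.5.
The 3 values of 58 occupy positions 5–7 → average rank 6.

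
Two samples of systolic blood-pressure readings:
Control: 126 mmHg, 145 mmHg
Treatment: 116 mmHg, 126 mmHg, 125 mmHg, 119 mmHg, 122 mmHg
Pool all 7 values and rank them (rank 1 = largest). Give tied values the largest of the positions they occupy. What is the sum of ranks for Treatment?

Sorted (descending): 145, 126, 126, 125, 122, 119, 116
The 2 values of 126 occupy positions 2–3 → each gets rank 3.
Treatment values → pooled ranks: 116→7, 126→3, 125→4, 119→6, 122→5
Rank sum = 7 + 3 + 4 + 6 + 5 = 25

25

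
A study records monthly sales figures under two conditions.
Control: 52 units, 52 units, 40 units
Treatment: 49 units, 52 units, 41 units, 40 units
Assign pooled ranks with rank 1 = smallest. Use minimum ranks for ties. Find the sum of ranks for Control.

11

Sorted (ascending): 40, 40, 41, 49, 52, 52, 52
The 2 values of 40 occupy positions 1–2 → each gets rank 1.
The 3 values of 52 occupy positions 5–7 → each gets rank 5.
Control values → pooled ranks: 52→5, 52→5, 40→1
Rank sum = 5 + 5 + 1 = 11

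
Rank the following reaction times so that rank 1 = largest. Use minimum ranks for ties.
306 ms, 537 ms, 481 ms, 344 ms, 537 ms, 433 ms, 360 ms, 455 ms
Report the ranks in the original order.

8, 1, 3, 7, 1, 5, 6, 4

Sorted (descending): 537, 537, 481, 455, 433, 360, 344, 306
The 2 values of 537 occupy positions 1–2 → each gets rank 1.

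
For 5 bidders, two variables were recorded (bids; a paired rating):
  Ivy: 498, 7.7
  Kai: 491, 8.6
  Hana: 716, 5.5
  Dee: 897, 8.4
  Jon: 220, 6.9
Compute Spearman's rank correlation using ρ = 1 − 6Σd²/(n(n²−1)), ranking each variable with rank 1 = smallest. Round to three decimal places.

0.000

Ranks of variable 1: 3, 2, 4, 5, 1
Ranks of variable 2: 3, 5, 1, 4, 2
d = r₁ − r₂: 0, -3, 3, 1, -1
d²: 0, 9, 9, 1, 1; Σd² = 20
ρ = 1 − 6·20/(5·24) = 1 − 120/120 = 0.000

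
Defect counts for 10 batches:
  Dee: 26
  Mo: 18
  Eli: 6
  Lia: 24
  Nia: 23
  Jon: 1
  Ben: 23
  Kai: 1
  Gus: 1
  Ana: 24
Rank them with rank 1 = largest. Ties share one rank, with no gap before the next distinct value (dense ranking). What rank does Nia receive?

Sorted (descending): 26, 24, 24, 23, 23, 18, 6, 1, 1, 1
The 2 values of 24 share dense rank 2.
The 2 values of 23 share dense rank 3.
The 3 values of 1 share dense rank 6.
Remaining distinct values take the next consecutive integers.
Nia has value 23 → rank 3.

3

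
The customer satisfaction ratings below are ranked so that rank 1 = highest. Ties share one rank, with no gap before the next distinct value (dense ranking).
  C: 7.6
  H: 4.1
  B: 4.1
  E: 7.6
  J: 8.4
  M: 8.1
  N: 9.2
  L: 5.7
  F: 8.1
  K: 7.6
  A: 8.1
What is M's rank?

3

Sorted (descending): 9.2, 8.4, 8.1, 8.1, 8.1, 7.6, 7.6, 7.6, 5.7, 4.1, 4.1
The 3 values of 8.1 share dense rank 3.
The 3 values of 7.6 share dense rank 4.
The 2 values of 4.1 share dense rank 6.
Remaining distinct values take the next consecutive integers.
M has value 8.1 → rank 3.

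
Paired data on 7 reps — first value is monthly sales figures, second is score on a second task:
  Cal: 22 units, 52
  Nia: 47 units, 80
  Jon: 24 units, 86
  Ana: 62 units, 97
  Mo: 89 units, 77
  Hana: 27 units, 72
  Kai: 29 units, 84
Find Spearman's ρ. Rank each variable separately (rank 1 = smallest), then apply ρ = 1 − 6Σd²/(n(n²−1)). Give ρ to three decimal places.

0.357

Ranks of variable 1: 1, 5, 2, 6, 7, 3, 4
Ranks of variable 2: 1, 4, 6, 7, 3, 2, 5
d = r₁ − r₂: 0, 1, -4, -1, 4, 1, -1
d²: 0, 1, 16, 1, 16, 1, 1; Σd² = 36
ρ = 1 − 6·36/(7·48) = 1 − 216/336 = 0.357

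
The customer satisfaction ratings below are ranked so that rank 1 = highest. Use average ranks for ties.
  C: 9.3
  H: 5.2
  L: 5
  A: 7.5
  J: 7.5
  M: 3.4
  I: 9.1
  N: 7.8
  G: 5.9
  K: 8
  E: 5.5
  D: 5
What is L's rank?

10.5

Sorted (descending): 9.3, 9.1, 8, 7.8, 7.5, 7.5, 5.9, 5.5, 5.2, 5, 5, 3.4
The 2 values of 7.5 occupy positions 5–6 → average rank (5+6)/2 = 5.5.
The 2 values of 5 occupy positions 10–11 → average rank (10+11)/2 = 10.5.
L has value 5 → rank 10.5.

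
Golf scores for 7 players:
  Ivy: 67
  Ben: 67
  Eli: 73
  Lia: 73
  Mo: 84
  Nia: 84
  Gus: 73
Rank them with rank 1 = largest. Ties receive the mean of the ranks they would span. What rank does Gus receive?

4

Sorted (descending): 84, 84, 73, 73, 73, 67, 67
The 2 values of 84 occupy positions 1–2 → average rank (1+2)/2 = 1.5.
The 3 values of 73 occupy positions 3–5 → average rank 4.
The 2 values of 67 occupy positions 6–7 → average rank (6+7)/2 = 6.5.
Gus has value 73 → rank 4.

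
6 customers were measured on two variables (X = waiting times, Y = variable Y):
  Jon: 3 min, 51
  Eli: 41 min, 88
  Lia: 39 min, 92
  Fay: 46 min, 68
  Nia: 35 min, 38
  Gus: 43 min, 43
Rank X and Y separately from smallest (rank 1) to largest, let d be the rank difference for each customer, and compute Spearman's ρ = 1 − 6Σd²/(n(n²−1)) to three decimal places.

0.200

Ranks of variable 1: 1, 4, 3, 6, 2, 5
Ranks of variable 2: 3, 5, 6, 4, 1, 2
d = r₁ − r₂: -2, -1, -3, 2, 1, 3
d²: 4, 1, 9, 4, 1, 9; Σd² = 28
ρ = 1 − 6·28/(6·35) = 1 − 168/210 = 0.200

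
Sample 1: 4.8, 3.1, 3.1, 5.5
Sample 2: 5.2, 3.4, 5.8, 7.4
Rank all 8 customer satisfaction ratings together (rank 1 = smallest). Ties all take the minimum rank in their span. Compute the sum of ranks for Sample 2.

Sorted (ascending): 3.1, 3.1, 3.4, 4.8, 5.2, 5.5, 5.8, 7.4
The 2 values of 3.1 occupy positions 1–2 → each gets rank 1.
Sample 2 values → pooled ranks: 5.2→5, 3.4→3, 5.8→7, 7.4→8
Rank sum = 5 + 3 + 7 + 8 = 23

23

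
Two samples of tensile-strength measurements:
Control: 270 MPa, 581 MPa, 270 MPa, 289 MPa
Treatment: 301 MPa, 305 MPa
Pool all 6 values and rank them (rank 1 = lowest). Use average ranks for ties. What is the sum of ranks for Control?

12

Sorted (ascending): 270, 270, 289, 301, 305, 581
The 2 values of 270 occupy positions 1–2 → average rank (1+2)/2 = 1.5.
Control values → pooled ranks: 270→1.5, 581→6, 270→1.5, 289→3
Rank sum = 1.5 + 6 + 1.5 + 3 = 12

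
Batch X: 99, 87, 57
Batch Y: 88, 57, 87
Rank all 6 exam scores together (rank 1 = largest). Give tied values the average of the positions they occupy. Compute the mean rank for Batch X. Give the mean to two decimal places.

3.33

Sorted (descending): 99, 88, 87, 87, 57, 57
The 2 values of 87 occupy positions 3–4 → average rank (3+4)/2 = 3.5.
The 2 values of 57 occupy positions 5–6 → average rank (5+6)/2 = 5.5.
Batch X values → pooled ranks: 99→1, 87→3.5, 57→5.5
Mean rank = (1 + 3.5 + 5.5) / 3 = 3.33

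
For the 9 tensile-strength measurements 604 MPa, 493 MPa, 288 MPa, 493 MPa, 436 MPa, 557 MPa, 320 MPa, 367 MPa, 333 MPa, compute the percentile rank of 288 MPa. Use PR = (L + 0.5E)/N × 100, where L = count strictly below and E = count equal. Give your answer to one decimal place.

N = 9.
Strictly below 288: 0. Equal to 288: 1.
PR = (0 + 0.5·1)/9 × 100 = 5.6

5.6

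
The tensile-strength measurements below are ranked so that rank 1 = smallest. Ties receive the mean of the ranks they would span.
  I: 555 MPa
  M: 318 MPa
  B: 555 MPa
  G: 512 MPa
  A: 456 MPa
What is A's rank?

2

Sorted (ascending): 318, 456, 512, 555, 555
The 2 values of 555 occupy positions 4–5 → average rank (4+5)/2 = 4.5.
A has value 456 MPa → rank 2.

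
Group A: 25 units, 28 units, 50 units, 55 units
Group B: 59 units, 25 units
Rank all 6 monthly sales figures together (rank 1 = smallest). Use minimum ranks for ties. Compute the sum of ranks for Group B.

7

Sorted (ascending): 25, 25, 28, 50, 55, 59
The 2 values of 25 occupy positions 1–2 → each gets rank 1.
Group B values → pooled ranks: 59→6, 25→1
Rank sum = 6 + 1 = 7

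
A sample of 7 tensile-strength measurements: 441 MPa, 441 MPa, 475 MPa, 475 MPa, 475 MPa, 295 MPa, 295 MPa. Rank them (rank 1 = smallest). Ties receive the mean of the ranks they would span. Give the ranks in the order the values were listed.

3.5, 3.5, 6, 6, 6, 1.5, 1.5

Sorted (ascending): 295, 295, 441, 441, 475, 475, 475
The 2 values of 295 occupy positions 1–2 → average rank (1+2)/2 = 1.5.
The 2 values of 441 occupy positions 3–4 → average rank (3+4)/2 = 3.5.
The 3 values of 475 occupy positions 5–7 → average rank 6.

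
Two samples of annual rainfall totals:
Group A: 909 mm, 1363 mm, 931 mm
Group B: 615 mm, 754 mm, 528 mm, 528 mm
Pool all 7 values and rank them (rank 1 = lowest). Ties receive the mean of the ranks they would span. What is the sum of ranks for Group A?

Sorted (ascending): 528, 528, 615, 754, 909, 931, 1363
The 2 values of 528 occupy positions 1–2 → average rank (1+2)/2 = 1.5.
Group A values → pooled ranks: 909→5, 1363→7, 931→6
Rank sum = 5 + 7 + 6 = 18

18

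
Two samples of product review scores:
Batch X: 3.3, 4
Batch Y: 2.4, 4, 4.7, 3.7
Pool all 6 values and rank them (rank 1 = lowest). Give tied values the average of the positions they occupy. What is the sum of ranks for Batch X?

6.5

Sorted (ascending): 2.4, 3.3, 3.7, 4, 4, 4.7
The 2 values of 4 occupy positions 4–5 → average rank (4+5)/2 = 4.5.
Batch X values → pooled ranks: 3.3→2, 4→4.5
Rank sum = 2 + 4.5 = 6.5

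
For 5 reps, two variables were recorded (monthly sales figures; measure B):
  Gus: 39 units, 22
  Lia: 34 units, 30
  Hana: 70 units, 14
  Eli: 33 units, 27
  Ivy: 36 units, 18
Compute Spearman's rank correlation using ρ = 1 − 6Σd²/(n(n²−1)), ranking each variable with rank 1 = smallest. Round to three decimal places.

-0.800

Ranks of variable 1: 4, 2, 5, 1, 3
Ranks of variable 2: 3, 5, 1, 4, 2
d = r₁ − r₂: 1, -3, 4, -3, 1
d²: 1, 9, 16, 9, 1; Σd² = 36
ρ = 1 − 6·36/(5·24) = 1 − 216/120 = -0.800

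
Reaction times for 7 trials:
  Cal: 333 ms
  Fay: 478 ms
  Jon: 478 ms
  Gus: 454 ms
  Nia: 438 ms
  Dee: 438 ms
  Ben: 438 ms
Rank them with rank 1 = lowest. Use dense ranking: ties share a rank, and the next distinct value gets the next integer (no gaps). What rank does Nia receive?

Sorted (ascending): 333, 438, 438, 438, 454, 478, 478
The 3 values of 438 share dense rank 2.
The 2 values of 478 share dense rank 4.
Remaining distinct values take the next consecutive integers.
Nia has value 438 ms → rank 2.

2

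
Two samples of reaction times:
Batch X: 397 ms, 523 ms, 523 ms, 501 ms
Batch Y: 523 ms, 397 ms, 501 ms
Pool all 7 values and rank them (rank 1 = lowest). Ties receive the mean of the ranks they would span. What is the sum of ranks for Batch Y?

Sorted (ascending): 397, 397, 501, 501, 523, 523, 523
The 2 values of 397 occupy positions 1–2 → average rank (1+2)/2 = 1.5.
The 2 values of 501 occupy positions 3–4 → average rank (3+4)/2 = 3.5.
The 3 values of 523 occupy positions 5–7 → average rank 6.
Batch Y values → pooled ranks: 523→6, 397→1.5, 501→3.5
Rank sum = 6 + 1.5 + 3.5 = 11

11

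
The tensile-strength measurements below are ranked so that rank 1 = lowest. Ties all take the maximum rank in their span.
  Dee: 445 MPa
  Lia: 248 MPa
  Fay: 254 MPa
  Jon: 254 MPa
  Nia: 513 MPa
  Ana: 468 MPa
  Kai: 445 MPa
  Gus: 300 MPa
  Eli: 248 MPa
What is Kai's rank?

Sorted (ascending): 248, 248, 254, 254, 300, 445, 445, 468, 513
The 2 values of 248 occupy positions 1–2 → each gets rank 2.
The 2 values of 254 occupy positions 3–4 → each gets rank 4.
The 2 values of 445 occupy positions 6–7 → each gets rank 7.
Kai has value 445 MPa → rank 7.

7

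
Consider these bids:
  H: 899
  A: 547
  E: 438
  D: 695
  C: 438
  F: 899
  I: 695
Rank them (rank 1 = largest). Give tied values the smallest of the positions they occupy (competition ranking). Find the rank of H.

Sorted (descending): 899, 899, 695, 695, 547, 438, 438
The 2 values of 899 occupy positions 1–2 → each gets rank 1.
The 2 values of 695 occupy positions 3–4 → each gets rank 3.
The 2 values of 438 occupy positions 6–7 → each gets rank 6.
H has value 899 → rank 1.

1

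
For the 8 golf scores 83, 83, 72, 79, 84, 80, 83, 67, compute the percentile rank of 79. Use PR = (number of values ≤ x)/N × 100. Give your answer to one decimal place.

N = 8.
Strictly below 79: 2. Equal to 79: 1.
PR = 3/8 × 100 = 37.5

37.5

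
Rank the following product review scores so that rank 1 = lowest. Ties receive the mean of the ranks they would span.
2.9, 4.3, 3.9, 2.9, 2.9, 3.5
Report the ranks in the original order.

Sorted (ascending): 2.9, 2.9, 2.9, 3.5, 3.9, 4.3
The 3 values of 2.9 occupy positions 1–3 → average rank 2.

2, 6, 5, 2, 2, 4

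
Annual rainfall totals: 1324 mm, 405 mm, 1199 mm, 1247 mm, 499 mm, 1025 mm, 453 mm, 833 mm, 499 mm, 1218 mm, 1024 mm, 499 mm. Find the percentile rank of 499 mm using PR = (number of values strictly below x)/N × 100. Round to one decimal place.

N = 12.
Strictly below 499: 2. Equal to 499: 3.
PR = 2/12 × 100 = 16.7

16.7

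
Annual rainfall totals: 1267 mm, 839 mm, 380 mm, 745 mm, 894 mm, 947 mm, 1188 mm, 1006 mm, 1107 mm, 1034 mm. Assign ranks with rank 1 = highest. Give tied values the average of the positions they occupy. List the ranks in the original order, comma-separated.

1, 8, 10, 9, 7, 6, 2, 5, 3, 4

Sorted (descending): 1267, 1188, 1107, 1034, 1006, 947, 894, 839, 745, 380
No ties — each value takes its position as its rank.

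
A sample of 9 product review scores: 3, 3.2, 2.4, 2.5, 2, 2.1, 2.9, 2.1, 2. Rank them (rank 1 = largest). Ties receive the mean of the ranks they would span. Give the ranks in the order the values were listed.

Sorted (descending): 3.2, 3, 2.9, 2.5, 2.4, 2.1, 2.1, 2, 2
The 2 values of 2.1 occupy positions 6–7 → average rank (6+7)/2 = 6.5.
The 2 values of 2 occupy positions 8–9 → average rank (8+9)/2 = 8.5.

2, 1, 5, 4, 8.5, 6.5, 3, 6.5, 8.5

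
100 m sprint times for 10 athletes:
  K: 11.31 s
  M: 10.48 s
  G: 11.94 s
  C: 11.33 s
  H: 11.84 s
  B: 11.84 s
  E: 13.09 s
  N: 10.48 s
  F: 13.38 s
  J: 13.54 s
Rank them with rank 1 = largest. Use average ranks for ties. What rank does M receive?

Sorted (descending): 13.54, 13.38, 13.09, 11.94, 11.84, 11.84, 11.33, 11.31, 10.48, 10.48
The 2 values of 11.84 occupy positions 5–6 → average rank (5+6)/2 = 5.5.
The 2 values of 10.48 occupy positions 9–10 → average rank (9+10)/2 = 9.5.
M has value 10.48 s → rank 9.5.

9.5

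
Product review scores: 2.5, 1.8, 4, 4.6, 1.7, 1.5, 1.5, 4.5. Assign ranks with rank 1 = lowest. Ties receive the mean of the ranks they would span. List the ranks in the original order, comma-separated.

Sorted (ascending): 1.5, 1.5, 1.7, 1.8, 2.5, 4, 4.5, 4.6
The 2 values of 1.5 occupy positions 1–2 → average rank (1+2)/2 = 1.5.

5, 4, 6, 8, 3, 1.5, 1.5, 7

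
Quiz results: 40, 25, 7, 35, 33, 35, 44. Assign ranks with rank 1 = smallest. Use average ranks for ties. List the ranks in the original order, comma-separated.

6, 2, 1, 4.5, 3, 4.5, 7

Sorted (ascending): 7, 25, 33, 35, 35, 40, 44
The 2 values of 35 occupy positions 4–5 → average rank (4+5)/2 = 4.5.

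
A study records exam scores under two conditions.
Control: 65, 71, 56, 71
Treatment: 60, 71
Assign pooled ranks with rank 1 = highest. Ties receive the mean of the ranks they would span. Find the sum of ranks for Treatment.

7

Sorted (descending): 71, 71, 71, 65, 60, 56
The 3 values of 71 occupy positions 1–3 → average rank 2.
Treatment values → pooled ranks: 60→5, 71→2
Rank sum = 5 + 2 = 7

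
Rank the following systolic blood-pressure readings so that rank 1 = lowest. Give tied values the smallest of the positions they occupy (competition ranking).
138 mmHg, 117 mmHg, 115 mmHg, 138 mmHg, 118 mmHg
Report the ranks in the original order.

Sorted (ascending): 115, 117, 118, 138, 138
The 2 values of 138 occupy positions 4–5 → each gets rank 4.

4, 2, 1, 4, 3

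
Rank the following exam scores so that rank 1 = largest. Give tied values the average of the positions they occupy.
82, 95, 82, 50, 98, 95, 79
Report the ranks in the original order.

4.5, 2.5, 4.5, 7, 1, 2.5, 6

Sorted (descending): 98, 95, 95, 82, 82, 79, 50
The 2 values of 95 occupy positions 2–3 → average rank (2+3)/2 = 2.5.
The 2 values of 82 occupy positions 4–5 → average rank (4+5)/2 = 4.5.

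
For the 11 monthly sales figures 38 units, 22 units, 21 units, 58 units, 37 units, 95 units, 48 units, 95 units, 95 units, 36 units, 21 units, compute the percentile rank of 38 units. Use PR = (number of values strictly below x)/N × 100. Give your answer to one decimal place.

45.5

N = 11.
Strictly below 38: 5. Equal to 38: 1.
PR = 5/11 × 100 = 45.5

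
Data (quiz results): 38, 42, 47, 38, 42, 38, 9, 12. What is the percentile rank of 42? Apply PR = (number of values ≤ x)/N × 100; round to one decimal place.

87.5

N = 8.
Strictly below 42: 5. Equal to 42: 2.
PR = 7/8 × 100 = 87.5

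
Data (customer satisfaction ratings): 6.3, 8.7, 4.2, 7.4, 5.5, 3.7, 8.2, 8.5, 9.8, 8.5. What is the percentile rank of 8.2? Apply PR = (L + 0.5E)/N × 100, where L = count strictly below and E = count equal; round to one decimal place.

55.0

N = 10.
Strictly below 8.2: 5. Equal to 8.2: 1.
PR = (5 + 0.5·1)/10 × 100 = 55.0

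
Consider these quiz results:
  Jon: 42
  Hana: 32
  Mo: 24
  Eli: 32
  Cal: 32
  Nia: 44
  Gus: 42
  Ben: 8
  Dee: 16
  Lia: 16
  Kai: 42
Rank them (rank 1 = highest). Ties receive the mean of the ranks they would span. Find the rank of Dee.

Sorted (descending): 44, 42, 42, 42, 32, 32, 32, 24, 16, 16, 8
The 3 values of 42 occupy positions 2–4 → average rank 3.
The 3 values of 32 occupy positions 5–7 → average rank 6.
The 2 values of 16 occupy positions 9–10 → average rank (9+10)/2 = 9.5.
Dee has value 16 → rank 9.5.

9.5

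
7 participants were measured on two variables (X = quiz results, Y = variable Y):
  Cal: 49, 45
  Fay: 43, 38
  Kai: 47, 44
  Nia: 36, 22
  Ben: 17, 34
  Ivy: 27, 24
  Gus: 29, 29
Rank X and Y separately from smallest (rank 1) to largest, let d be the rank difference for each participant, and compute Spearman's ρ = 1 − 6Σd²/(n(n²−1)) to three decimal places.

Ranks of variable 1: 7, 5, 6, 4, 1, 2, 3
Ranks of variable 2: 7, 5, 6, 1, 4, 2, 3
d = r₁ − r₂: 0, 0, 0, 3, -3, 0, 0
d²: 0, 0, 0, 9, 9, 0, 0; Σd² = 18
ρ = 1 − 6·18/(7·48) = 1 − 108/336 = 0.679

0.679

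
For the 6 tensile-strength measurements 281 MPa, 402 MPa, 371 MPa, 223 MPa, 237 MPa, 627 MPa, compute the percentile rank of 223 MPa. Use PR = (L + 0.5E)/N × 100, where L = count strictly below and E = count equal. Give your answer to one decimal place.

8.3

N = 6.
Strictly below 223: 0. Equal to 223: 1.
PR = (0 + 0.5·1)/6 × 100 = 8.3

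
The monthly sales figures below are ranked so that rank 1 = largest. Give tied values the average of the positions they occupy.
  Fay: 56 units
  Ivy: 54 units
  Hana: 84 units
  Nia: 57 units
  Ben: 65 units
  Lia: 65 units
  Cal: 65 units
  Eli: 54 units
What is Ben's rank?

Sorted (descending): 84, 65, 65, 65, 57, 56, 54, 54
The 3 values of 65 occupy positions 2–4 → average rank 3.
The 2 values of 54 occupy positions 7–8 → average rank (7+8)/2 = 7.5.
Ben has value 65 units → rank 3.

3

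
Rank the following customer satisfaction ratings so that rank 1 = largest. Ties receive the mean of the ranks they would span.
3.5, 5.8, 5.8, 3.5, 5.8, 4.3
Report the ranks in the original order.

Sorted (descending): 5.8, 5.8, 5.8, 4.3, 3.5, 3.5
The 3 values of 5.8 occupy positions 1–3 → average rank 2.
The 2 values of 3.5 occupy positions 5–6 → average rank (5+6)/2 = 5.5.

5.5, 2, 2, 5.5, 2, 4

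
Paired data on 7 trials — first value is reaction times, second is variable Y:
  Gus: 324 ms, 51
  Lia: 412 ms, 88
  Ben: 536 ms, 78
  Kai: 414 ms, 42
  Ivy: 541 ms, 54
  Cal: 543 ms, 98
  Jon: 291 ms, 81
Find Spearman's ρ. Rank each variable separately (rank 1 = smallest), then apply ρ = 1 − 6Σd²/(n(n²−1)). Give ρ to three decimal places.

Ranks of variable 1: 2, 3, 5, 4, 6, 7, 1
Ranks of variable 2: 2, 6, 4, 1, 3, 7, 5
d = r₁ − r₂: 0, -3, 1, 3, 3, 0, -4
d²: 0, 9, 1, 9, 9, 0, 16; Σd² = 44
ρ = 1 − 6·44/(7·48) = 1 − 264/336 = 0.214

0.214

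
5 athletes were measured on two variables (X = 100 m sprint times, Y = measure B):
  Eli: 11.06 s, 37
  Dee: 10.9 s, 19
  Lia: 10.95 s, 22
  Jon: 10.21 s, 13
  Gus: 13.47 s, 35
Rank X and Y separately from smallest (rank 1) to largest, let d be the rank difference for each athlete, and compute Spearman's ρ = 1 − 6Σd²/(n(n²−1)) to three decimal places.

Ranks of variable 1: 4, 2, 3, 1, 5
Ranks of variable 2: 5, 2, 3, 1, 4
d = r₁ − r₂: -1, 0, 0, 0, 1
d²: 1, 0, 0, 0, 1; Σd² = 2
ρ = 1 − 6·2/(5·24) = 1 − 12/120 = 0.900

0.900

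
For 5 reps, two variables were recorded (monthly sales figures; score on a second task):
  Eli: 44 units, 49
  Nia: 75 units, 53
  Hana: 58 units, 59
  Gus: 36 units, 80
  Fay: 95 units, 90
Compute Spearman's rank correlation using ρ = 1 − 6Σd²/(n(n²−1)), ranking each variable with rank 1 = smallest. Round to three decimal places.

0.300

Ranks of variable 1: 2, 4, 3, 1, 5
Ranks of variable 2: 1, 2, 3, 4, 5
d = r₁ − r₂: 1, 2, 0, -3, 0
d²: 1, 4, 0, 9, 0; Σd² = 14
ρ = 1 − 6·14/(5·24) = 1 − 84/120 = 0.300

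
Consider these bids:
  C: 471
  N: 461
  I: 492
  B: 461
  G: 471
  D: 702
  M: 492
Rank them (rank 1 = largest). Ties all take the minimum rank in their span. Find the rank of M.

Sorted (descending): 702, 492, 492, 471, 471, 461, 461
The 2 values of 492 occupy positions 2–3 → each gets rank 2.
The 2 values of 471 occupy positions 4–5 → each gets rank 4.
The 2 values of 461 occupy positions 6–7 → each gets rank 6.
M has value 492 → rank 2.

2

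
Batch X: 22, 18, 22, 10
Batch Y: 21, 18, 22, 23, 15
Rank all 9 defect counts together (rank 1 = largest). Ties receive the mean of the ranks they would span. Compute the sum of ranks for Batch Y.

Sorted (descending): 23, 22, 22, 22, 21, 18, 18, 15, 10
The 3 values of 22 occupy positions 2–4 → average rank 3.
The 2 values of 18 occupy positions 6–7 → average rank (6+7)/2 = 6.5.
Batch Y values → pooled ranks: 21→5, 18→6.5, 22→3, 23→1, 15→8
Rank sum = 5 + 6.5 + 3 + 1 + 8 = 23.5

23.5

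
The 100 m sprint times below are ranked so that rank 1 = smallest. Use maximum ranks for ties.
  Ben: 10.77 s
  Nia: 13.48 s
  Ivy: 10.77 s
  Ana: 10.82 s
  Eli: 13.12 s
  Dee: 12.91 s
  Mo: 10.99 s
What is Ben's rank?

2

Sorted (ascending): 10.77, 10.77, 10.82, 10.99, 12.91, 13.12, 13.48
The 2 values of 10.77 occupy positions 1–2 → each gets rank 2.
Ben has value 10.77 s → rank 2.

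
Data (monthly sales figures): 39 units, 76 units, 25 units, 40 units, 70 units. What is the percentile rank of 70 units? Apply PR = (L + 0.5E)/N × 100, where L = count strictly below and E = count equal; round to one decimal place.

70.0

N = 5.
Strictly below 70: 3. Equal to 70: 1.
PR = (3 + 0.5·1)/5 × 100 = 70.0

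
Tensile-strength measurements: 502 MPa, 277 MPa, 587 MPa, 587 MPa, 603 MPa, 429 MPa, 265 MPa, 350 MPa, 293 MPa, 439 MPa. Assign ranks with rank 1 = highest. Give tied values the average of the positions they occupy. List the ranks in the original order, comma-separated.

4, 9, 2.5, 2.5, 1, 6, 10, 7, 8, 5

Sorted (descending): 603, 587, 587, 502, 439, 429, 350, 293, 277, 265
The 2 values of 587 occupy positions 2–3 → average rank (2+3)/2 = 2.5.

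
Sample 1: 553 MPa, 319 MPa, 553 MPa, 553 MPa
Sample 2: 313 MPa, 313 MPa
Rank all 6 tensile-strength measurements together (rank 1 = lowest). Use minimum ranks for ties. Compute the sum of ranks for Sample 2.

Sorted (ascending): 313, 313, 319, 553, 553, 553
The 2 values of 313 occupy positions 1–2 → each gets rank 1.
The 3 values of 553 occupy positions 4–6 → each gets rank 4.
Sample 2 values → pooled ranks: 313→1, 313→1
Rank sum = 1 + 1 = 2

2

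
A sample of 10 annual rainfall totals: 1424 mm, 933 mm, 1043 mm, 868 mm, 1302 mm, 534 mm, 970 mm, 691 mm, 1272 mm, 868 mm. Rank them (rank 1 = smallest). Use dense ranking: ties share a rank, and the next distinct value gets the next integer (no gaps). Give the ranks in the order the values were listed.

Sorted (ascending): 534, 691, 868, 868, 933, 970, 1043, 1272, 1302, 1424
The 2 values of 868 share dense rank 3.
Remaining distinct values take the next consecutive integers.

9, 4, 6, 3, 8, 1, 5, 2, 7, 3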